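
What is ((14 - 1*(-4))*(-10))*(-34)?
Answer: 6120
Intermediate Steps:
((14 - 1*(-4))*(-10))*(-34) = ((14 + 4)*(-10))*(-34) = (18*(-10))*(-34) = -180*(-34) = 6120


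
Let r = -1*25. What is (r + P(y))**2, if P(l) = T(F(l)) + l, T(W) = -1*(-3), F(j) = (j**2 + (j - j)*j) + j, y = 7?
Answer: 225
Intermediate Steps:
r = -25
F(j) = j + j**2 (F(j) = (j**2 + 0*j) + j = (j**2 + 0) + j = j**2 + j = j + j**2)
T(W) = 3
P(l) = 3 + l
(r + P(y))**2 = (-25 + (3 + 7))**2 = (-25 + 10)**2 = (-15)**2 = 225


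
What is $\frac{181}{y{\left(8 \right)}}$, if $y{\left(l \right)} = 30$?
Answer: $\frac{181}{30} \approx 6.0333$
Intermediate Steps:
$\frac{181}{y{\left(8 \right)}} = \frac{181}{30}$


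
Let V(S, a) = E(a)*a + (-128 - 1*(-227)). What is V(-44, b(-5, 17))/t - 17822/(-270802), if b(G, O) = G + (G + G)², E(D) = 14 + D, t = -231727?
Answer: 92776749/4482295361 ≈ 0.020698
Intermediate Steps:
b(G, O) = G + 4*G² (b(G, O) = G + (2*G)² = G + 4*G²)
V(S, a) = 99 + a*(14 + a) (V(S, a) = (14 + a)*a + (-128 - 1*(-227)) = a*(14 + a) + (-128 + 227) = a*(14 + a) + 99 = 99 + a*(14 + a))
V(-44, b(-5, 17))/t - 17822/(-270802) = (99 + (-5*(1 + 4*(-5)))*(14 - 5*(1 + 4*(-5))))/(-231727) - 17822/(-270802) = (99 + (-5*(1 - 20))*(14 - 5*(1 - 20)))*(-1/231727) - 17822*(-1/270802) = (99 + (-5*(-19))*(14 - 5*(-19)))*(-1/231727) + 1273/19343 = (99 + 95*(14 + 95))*(-1/231727) + 1273/19343 = (99 + 95*109)*(-1/231727) + 1273/19343 = (99 + 10355)*(-1/231727) + 1273/19343 = 10454*(-1/231727) + 1273/19343 = -10454/231727 + 1273/19343 = 92776749/4482295361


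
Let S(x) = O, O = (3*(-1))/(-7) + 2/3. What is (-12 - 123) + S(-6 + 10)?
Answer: -2812/21 ≈ -133.90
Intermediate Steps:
O = 23/21 (O = -3*(-⅐) + 2*(⅓) = 3/7 + ⅔ = 23/21 ≈ 1.0952)
S(x) = 23/21
(-12 - 123) + S(-6 + 10) = (-12 - 123) + 23/21 = -135 + 23/21 = -2812/21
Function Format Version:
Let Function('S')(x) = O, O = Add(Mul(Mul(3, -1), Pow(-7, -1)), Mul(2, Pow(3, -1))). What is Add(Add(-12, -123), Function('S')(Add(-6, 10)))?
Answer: Rational(-2812, 21) ≈ -133.90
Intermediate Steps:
O = Rational(23, 21) (O = Add(Mul(-3, Rational(-1, 7)), Mul(2, Rational(1, 3))) = Add(Rational(3, 7), Rational(2, 3)) = Rational(23, 21) ≈ 1.0952)
Function('S')(x) = Rational(23, 21)
Add(Add(-12, -123), Function('S')(Add(-6, 10))) = Add(Add(-12, -123), Rational(23, 21)) = Add(-135, Rational(23, 21)) = Rational(-2812, 21)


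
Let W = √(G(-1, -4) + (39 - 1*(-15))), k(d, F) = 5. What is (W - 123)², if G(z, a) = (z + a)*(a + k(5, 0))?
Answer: 13456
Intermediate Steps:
G(z, a) = (5 + a)*(a + z) (G(z, a) = (z + a)*(a + 5) = (a + z)*(5 + a) = (5 + a)*(a + z))
W = 7 (W = √(((-4)² + 5*(-4) + 5*(-1) - 4*(-1)) + (39 - 1*(-15))) = √((16 - 20 - 5 + 4) + (39 + 15)) = √(-5 + 54) = √49 = 7)
(W - 123)² = (7 - 123)² = (-116)² = 13456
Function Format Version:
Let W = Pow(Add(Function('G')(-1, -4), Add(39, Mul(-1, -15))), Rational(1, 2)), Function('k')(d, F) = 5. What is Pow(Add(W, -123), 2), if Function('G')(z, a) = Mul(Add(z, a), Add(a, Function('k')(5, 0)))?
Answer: 13456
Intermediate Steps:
Function('G')(z, a) = Mul(Add(5, a), Add(a, z)) (Function('G')(z, a) = Mul(Add(z, a), Add(a, 5)) = Mul(Add(a, z), Add(5, a)) = Mul(Add(5, a), Add(a, z)))
W = 7 (W = Pow(Add(Add(Pow(-4, 2), Mul(5, -4), Mul(5, -1), Mul(-4, -1)), Add(39, Mul(-1, -15))), Rational(1, 2)) = Pow(Add(Add(16, -20, -5, 4), Add(39, 15)), Rational(1, 2)) = Pow(Add(-5, 54), Rational(1, 2)) = Pow(49, Rational(1, 2)) = 7)
Pow(Add(W, -123), 2) = Pow(Add(7, -123), 2) = Pow(-116, 2) = 13456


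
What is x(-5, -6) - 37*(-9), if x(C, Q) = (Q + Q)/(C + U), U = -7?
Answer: 334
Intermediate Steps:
x(C, Q) = 2*Q/(-7 + C) (x(C, Q) = (Q + Q)/(C - 7) = (2*Q)/(-7 + C) = 2*Q/(-7 + C))
x(-5, -6) - 37*(-9) = 2*(-6)/(-7 - 5) - 37*(-9) = 2*(-6)/(-12) + 333 = 2*(-6)*(-1/12) + 333 = 1 + 333 = 334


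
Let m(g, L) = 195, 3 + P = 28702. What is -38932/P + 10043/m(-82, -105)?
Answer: 280632317/5596305 ≈ 50.146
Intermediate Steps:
P = 28699 (P = -3 + 28702 = 28699)
-38932/P + 10043/m(-82, -105) = -38932/28699 + 10043/195 = 280632317/5596305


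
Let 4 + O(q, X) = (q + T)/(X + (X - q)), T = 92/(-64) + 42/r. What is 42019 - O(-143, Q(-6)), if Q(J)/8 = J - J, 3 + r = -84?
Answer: 253488849/6032 ≈ 42024.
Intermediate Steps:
r = -87 (r = -3 - 84 = -87)
Q(J) = 0 (Q(J) = 8*(J - J) = 8*0 = 0)
T = -891/464 (T = 92/(-64) + 42/(-87) = 92*(-1/64) + 42*(-1/87) = -23/16 - 14/29 = -891/464 ≈ -1.9203)
O(q, X) = -4 + (-891/464 + q)/(-q + 2*X) (O(q, X) = -4 + (q - 891/464)/(X + (X - q)) = -4 + (-891/464 + q)/(-q + 2*X))
42019 - O(-143, Q(-6)) = 42019 - (-891 - 3712*0 + 2320*(-143))/(464*(-1*(-143) + 2*0)) = 42019 - (-891 + 0 - 331760)/(464*(143 + 0)) = 42019 - (-332651)/(464*143) = 42019 - 1*(-30241/6032) = 42019 + 30241/6032 = 253488849/6032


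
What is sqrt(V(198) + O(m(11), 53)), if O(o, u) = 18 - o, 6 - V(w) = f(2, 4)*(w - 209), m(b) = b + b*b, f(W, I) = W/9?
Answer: 5*I*sqrt(38)/3 ≈ 10.274*I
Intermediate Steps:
f(W, I) = W/9 (f(W, I) = W*(1/9) = W/9)
m(b) = b + b**2
V(w) = 472/9 - 2*w/9 (V(w) = 6 - (1/9)*2*(w - 209) = 6 - 2*(-209 + w)/9 = 6 - (-418/9 + 2*w/9) = 6 + (418/9 - 2*w/9) = 472/9 - 2*w/9)
sqrt(V(198) + O(m(11), 53)) = sqrt((472/9 - 2/9*198) + (18 - 11*(1 + 11))) = sqrt((472/9 - 44) + (18 - 11*12)) = sqrt(76/9 + (18 - 1*132)) = sqrt(76/9 + (18 - 132)) = sqrt(76/9 - 114) = sqrt(-950/9) = 5*I*sqrt(38)/3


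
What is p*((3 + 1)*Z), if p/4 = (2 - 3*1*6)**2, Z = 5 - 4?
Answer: 4096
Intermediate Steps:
Z = 1
p = 1024 (p = 4*(2 - 3*1*6)**2 = 4*(2 - 3*6)**2 = 4*(2 - 18)**2 = 4*(-16)**2 = 4*256 = 1024)
p*((3 + 1)*Z) = 1024*((3 + 1)*1) = 1024*(4*1) = 1024*4 = 4096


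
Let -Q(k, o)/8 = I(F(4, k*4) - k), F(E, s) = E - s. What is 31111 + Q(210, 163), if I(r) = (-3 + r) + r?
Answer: 47871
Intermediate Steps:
I(r) = -3 + 2*r
Q(k, o) = -40 + 80*k (Q(k, o) = -8*(-3 + 2*((4 - k*4) - k)) = -8*(-3 + 2*((4 - 4*k) - k)) = -8*(-3 + 2*(4 - 5*k)) = -8*(-3 + (8 - 10*k)) = -8*(5 - 10*k) = -40 + 80*k)
31111 + Q(210, 163) = 31111 + (-40 + 80*210) = 31111 + (-40 + 16800) = 31111 + 16760 = 47871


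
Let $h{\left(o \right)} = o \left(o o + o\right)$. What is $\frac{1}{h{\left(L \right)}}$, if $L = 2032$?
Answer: $\frac{1}{8394305792} \approx 1.1913 \cdot 10^{-10}$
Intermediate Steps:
$h{\left(o \right)} = o \left(o + o^{2}\right)$ ($h{\left(o \right)} = o \left(o^{2} + o\right) = o \left(o + o^{2}\right)$)
$\frac{1}{h{\left(L \right)}} = \frac{1}{2032^{2} \left(1 + 2032\right)} = \frac{1}{4129024 \cdot 2033} = \frac{1}{8394305792}$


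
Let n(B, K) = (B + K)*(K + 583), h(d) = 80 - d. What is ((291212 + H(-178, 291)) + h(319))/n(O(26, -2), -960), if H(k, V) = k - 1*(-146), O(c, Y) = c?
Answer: 623/754 ≈ 0.82626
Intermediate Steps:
H(k, V) = 146 + k (H(k, V) = k + 146 = 146 + k)
n(B, K) = (583 + K)*(B + K) (n(B, K) = (B + K)*(583 + K) = (583 + K)*(B + K))
((291212 + H(-178, 291)) + h(319))/n(O(26, -2), -960) = ((291212 + (146 - 178)) + (80 - 1*319))/((-960)² + 583*26 + 583*(-960) + 26*(-960)) = ((291212 - 32) + (80 - 319))/(921600 + 15158 - 559680 - 24960) = (291180 - 239)/352118 = 290941*(1/352118) = 623/754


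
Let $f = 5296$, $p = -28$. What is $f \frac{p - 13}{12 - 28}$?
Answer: $13571$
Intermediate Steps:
$f \frac{p - 13}{12 - 28} = 5296 \frac{-28 - 13}{12 - 28} = 5296 \left(- \frac{41}{-16}\right) = 5296 \left(\left(-41\right) \left(- \frac{1}{16}\right)\right) = 5296 \cdot \frac{41}{16} = 13571$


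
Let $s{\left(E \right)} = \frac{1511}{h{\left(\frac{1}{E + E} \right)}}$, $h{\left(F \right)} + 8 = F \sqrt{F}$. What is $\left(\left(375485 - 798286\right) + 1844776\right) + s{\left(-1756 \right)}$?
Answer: $\frac{3941647359231337111}{2772320878593} + \frac{10613264 i \sqrt{878}}{2772320878593} \approx 1.4218 \cdot 10^{6} + 0.00011344 i$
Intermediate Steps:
$h{\left(F \right)} = -8 + F^{\frac{3}{2}}$ ($h{\left(F \right)} = -8 + F \sqrt{F} = -8 + F^{\frac{3}{2}}$)
$s{\left(E \right)} = \frac{1511}{-8 + \frac{\sqrt{2} \left(\frac{1}{E}\right)^{\frac{3}{2}}}{4}}$ ($s{\left(E \right)} = \frac{1511}{-8 + \left(\frac{1}{E + E}\right)^{\frac{3}{2}}} = \frac{1511}{-8 + \left(\frac{1}{2 E}\right)^{\frac{3}{2}}} = \frac{1511}{-8 + \frac{\sqrt{2} \left(\frac{1}{E}\right)^{\frac{3}{2}}}{4}}$)
$\left(\left(375485 - 798286\right) + 1844776\right) + s{\left(-1756 \right)} = \left(\left(375485 - 798286\right) + 1844776\right) + \frac{6044}{-32 + \sqrt{2} \left(\frac{1}{-1756}\right)^{\frac{3}{2}}} = \left(-422801 + 1844776\right) + \frac{6044}{-32 + \sqrt{2} \left(- \frac{1}{1756}\right)^{\frac{3}{2}}} = 1421975 + \frac{6044}{-32 + \sqrt{2} \left(- \frac{i \sqrt{439}}{1541768}\right)} = 1421975 + \frac{6044}{-32 - \frac{i \sqrt{878}}{1541768}}$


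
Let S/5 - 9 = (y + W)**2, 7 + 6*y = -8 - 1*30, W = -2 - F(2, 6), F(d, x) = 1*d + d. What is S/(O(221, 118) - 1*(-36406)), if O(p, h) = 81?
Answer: 3825/145948 ≈ 0.026208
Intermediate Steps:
F(d, x) = 2*d (F(d, x) = d + d = 2*d)
W = -6 (W = -2 - 2*2 = -2 - 1*4 = -2 - 4 = -6)
y = -15/2 (y = -7/6 + (-8 - 1*30)/6 = -7/6 + (-8 - 30)/6 = -7/6 + (1/6)*(-38) = -7/6 - 19/3 = -15/2 ≈ -7.5000)
S = 3825/4 (S = 45 + 5*(-15/2 - 6)**2 = 45 + 5*(-27/2)**2 = 45 + 5*(729/4) = 45 + 3645/4 = 3825/4 ≈ 956.25)
S/(O(221, 118) - 1*(-36406)) = 3825/(4*(81 - 1*(-36406))) = 3825/(4*(81 + 36406)) = (3825/4)/36487 = (3825/4)*(1/36487) = 3825/145948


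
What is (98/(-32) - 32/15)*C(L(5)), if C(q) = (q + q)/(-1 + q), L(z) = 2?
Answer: -1247/60 ≈ -20.783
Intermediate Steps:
C(q) = 2*q/(-1 + q) (C(q) = (2*q)/(-1 + q) = 2*q/(-1 + q))
(98/(-32) - 32/15)*C(L(5)) = (98/(-32) - 32/15)*(2*2/(-1 + 2)) = (98*(-1/32) - 32*1/15)*(2*2/1) = (-49/16 - 32/15)*(2*2*1) = -1247/240*4 = -1247/60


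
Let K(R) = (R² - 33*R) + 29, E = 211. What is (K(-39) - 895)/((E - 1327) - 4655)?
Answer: -1942/5771 ≈ -0.33651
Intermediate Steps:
K(R) = 29 + R² - 33*R
(K(-39) - 895)/((E - 1327) - 4655) = ((29 + (-39)² - 33*(-39)) - 895)/((211 - 1327) - 4655) = ((29 + 1521 + 1287) - 895)/(-1116 - 4655) = (2837 - 895)/(-5771) = 1942*(-1/5771) = -1942/5771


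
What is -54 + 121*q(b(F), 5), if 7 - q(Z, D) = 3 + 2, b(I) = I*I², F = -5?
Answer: 188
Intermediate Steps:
b(I) = I³
q(Z, D) = 2 (q(Z, D) = 7 - (3 + 2) = 7 - 1*5 = 7 - 5 = 2)
-54 + 121*q(b(F), 5) = -54 + 121*2 = -54 + 242 = 188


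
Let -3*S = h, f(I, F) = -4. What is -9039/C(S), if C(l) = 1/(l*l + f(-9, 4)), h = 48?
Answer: -2277828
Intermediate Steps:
S = -16 (S = -⅓*48 = -16)
C(l) = 1/(-4 + l²) (C(l) = 1/(l*l - 4) = 1/(l² - 4) = 1/(-4 + l²))
-9039/C(S) = -9039/(1/(-4 + (-16)²)) = -9039/(1/(-4 + 256)) = -9039/(1/252) = -9039/1/252 = -9039*252 = -2277828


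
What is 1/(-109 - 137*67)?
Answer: -1/9288 ≈ -0.00010767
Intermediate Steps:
1/(-109 - 137*67) = 1/(-109 - 9179) = 1/(-9288) = -1/9288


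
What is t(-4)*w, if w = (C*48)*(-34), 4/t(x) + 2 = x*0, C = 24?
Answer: 78336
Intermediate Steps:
t(x) = -2 (t(x) = 4/(-2 + x*0) = 4/(-2 + 0) = 4/(-2) = 4*(-1/2) = -2)
w = -39168 (w = (24*48)*(-34) = 1152*(-34) = -39168)
t(-4)*w = -2*(-39168) = 78336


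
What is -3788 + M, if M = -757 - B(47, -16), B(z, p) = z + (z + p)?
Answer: -4623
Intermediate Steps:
B(z, p) = p + 2*z (B(z, p) = z + (p + z) = p + 2*z)
M = -835 (M = -757 - (-16 + 2*47) = -757 - (-16 + 94) = -757 - 1*78 = -757 - 78 = -835)
-3788 + M = -3788 - 835 = -4623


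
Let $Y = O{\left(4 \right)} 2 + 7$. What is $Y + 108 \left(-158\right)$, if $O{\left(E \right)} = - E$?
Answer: $-17065$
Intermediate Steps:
$Y = -1$ ($Y = \left(-1\right) 4 \cdot 2 + 7 = \left(-4\right) 2 + 7 = -8 + 7 = -1$)
$Y + 108 \left(-158\right) = -1 + 108 \left(-158\right) = -1 - 17064 = -17065$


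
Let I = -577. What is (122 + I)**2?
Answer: 207025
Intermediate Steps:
(122 + I)**2 = (122 - 577)**2 = (-455)**2 = 207025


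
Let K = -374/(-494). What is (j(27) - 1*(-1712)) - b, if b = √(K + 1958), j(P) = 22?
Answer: 1734 - 9*√1475331/247 ≈ 1689.7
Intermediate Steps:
K = 187/247 (K = -374*(-1/494) = 187/247 ≈ 0.75708)
b = 9*√1475331/247 (b = √(187/247 + 1958) = √(483813/247) = 9*√1475331/247 ≈ 44.258)
(j(27) - 1*(-1712)) - b = (22 - 1*(-1712)) - 9*√1475331/247 = (22 + 1712) - 9*√1475331/247 = 1734 - 9*√1475331/247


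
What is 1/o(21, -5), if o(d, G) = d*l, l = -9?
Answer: -1/189 ≈ -0.0052910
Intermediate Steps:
o(d, G) = -9*d (o(d, G) = d*(-9) = -9*d)
1/o(21, -5) = 1/(-9*21) = 1/(-189) = -1/189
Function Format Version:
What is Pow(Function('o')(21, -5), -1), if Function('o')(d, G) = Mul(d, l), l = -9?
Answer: Rational(-1, 189) ≈ -0.0052910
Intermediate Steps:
Function('o')(d, G) = Mul(-9, d) (Function('o')(d, G) = Mul(d, -9) = Mul(-9, d))
Pow(Function('o')(21, -5), -1) = Pow(Mul(-9, 21), -1) = Pow(-189, -1) = Rational(-1, 189)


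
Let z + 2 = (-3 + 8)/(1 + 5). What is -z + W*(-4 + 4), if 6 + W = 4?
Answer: 7/6 ≈ 1.1667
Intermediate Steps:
W = -2 (W = -6 + 4 = -2)
z = -7/6 (z = -2 + (-3 + 8)/(1 + 5) = -2 + 5/6 = -7/6 ≈ -1.1667)
-z + W*(-4 + 4) = -1*(-7/6) - 2*(-4 + 4) = 7/6 - 2*0 = 7/6 + 0 = 7/6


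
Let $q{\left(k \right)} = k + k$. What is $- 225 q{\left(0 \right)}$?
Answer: $0$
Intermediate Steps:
$q{\left(k \right)} = 2 k$
$- 225 q{\left(0 \right)} = - 225 \cdot 2 \cdot 0 = \left(-225\right) 0 = 0$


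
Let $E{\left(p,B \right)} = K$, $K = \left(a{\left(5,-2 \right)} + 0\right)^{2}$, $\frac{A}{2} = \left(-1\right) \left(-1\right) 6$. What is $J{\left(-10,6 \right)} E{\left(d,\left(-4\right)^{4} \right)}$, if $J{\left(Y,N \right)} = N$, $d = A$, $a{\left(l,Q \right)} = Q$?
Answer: $24$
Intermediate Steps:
$A = 12$ ($A = 2 \left(-1\right) \left(-1\right) 6 = 2 \cdot 1 \cdot 6 = 2 \cdot 6 = 12$)
$d = 12$
$K = 4$ ($K = \left(-2 + 0\right)^{2} = \left(-2\right)^{2} = 4$)
$E{\left(p,B \right)} = 4$
$J{\left(-10,6 \right)} E{\left(d,\left(-4\right)^{4} \right)} = 6 \cdot 4 = 24$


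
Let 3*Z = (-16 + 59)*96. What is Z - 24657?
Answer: -23281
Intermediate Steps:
Z = 1376 (Z = ((-16 + 59)*96)/3 = (43*96)/3 = (1/3)*4128 = 1376)
Z - 24657 = 1376 - 24657 = -23281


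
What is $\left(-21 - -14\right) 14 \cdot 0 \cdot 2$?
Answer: $0$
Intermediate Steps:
$\left(-21 - -14\right) 14 \cdot 0 \cdot 2 = \left(-21 + 14\right) 14 \cdot 0 = \left(-7\right) 14 \cdot 0 = \left(-98\right) 0 = 0$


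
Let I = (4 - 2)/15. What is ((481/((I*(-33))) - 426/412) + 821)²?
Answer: 648289066896/1283689 ≈ 5.0502e+5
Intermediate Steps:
I = 2/15 (I = 2*(1/15) = 2/15 ≈ 0.13333)
((481/((I*(-33))) - 426/412) + 821)² = ((481/(((2/15)*(-33))) - 426/412) + 821)² = ((481/(-22/5) - 426*1/412) + 821)² = ((481*(-5/22) - 213/206) + 821)² = ((-2405/22 - 213/206) + 821)² = (-125029/1133 + 821)² = (805164/1133)² = 648289066896/1283689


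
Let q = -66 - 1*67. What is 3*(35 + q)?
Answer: -294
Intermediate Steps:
q = -133 (q = -66 - 67 = -133)
3*(35 + q) = 3*(35 - 133) = 3*(-98) = -294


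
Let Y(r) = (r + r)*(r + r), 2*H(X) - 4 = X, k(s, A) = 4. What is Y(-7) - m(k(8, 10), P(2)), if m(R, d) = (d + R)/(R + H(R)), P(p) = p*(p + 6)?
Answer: 387/2 ≈ 193.50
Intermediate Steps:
H(X) = 2 + X/2
Y(r) = 4*r² (Y(r) = (2*r)*(2*r) = 4*r²)
P(p) = p*(6 + p)
m(R, d) = (R + d)/(2 + 3*R/2) (m(R, d) = (d + R)/(R + (2 + R/2)) = (R + d)/(2 + 3*R/2))
Y(-7) - m(k(8, 10), P(2)) = 4*(-7)² - 2*(4 + 2*(6 + 2))/(4 + 3*4) = 4*49 - 2*(4 + 2*8)/(4 + 12) = 196 - 2*(4 + 16)/16 = 196 - 2*20/16 = 196 - 1*5/2 = 196 - 5/2 = 387/2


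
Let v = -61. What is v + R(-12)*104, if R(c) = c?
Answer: -1309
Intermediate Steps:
v + R(-12)*104 = -61 - 12*104 = -61 - 1248 = -1309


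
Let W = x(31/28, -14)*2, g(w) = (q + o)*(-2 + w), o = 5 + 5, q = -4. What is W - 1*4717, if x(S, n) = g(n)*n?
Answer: -2029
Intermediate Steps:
o = 10
g(w) = -12 + 6*w (g(w) = (-4 + 10)*(-2 + w) = 6*(-2 + w) = -12 + 6*w)
x(S, n) = n*(-12 + 6*n) (x(S, n) = (-12 + 6*n)*n = n*(-12 + 6*n))
W = 2688 (W = (6*(-14)*(-2 - 14))*2 = (6*(-14)*(-16))*2 = 1344*2 = 2688)
W - 1*4717 = 2688 - 1*4717 = 2688 - 4717 = -2029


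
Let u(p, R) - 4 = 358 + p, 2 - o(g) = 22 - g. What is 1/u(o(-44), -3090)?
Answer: 1/298 ≈ 0.0033557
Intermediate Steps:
o(g) = -20 + g (o(g) = 2 - (22 - g) = 2 + (-22 + g) = -20 + g)
u(p, R) = 362 + p (u(p, R) = 4 + (358 + p) = 362 + p)
1/u(o(-44), -3090) = 1/(362 + (-20 - 44)) = 1/(362 - 64) = 1/298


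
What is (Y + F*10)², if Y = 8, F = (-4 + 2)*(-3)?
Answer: 4624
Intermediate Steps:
F = 6 (F = -2*(-3) = 6)
(Y + F*10)² = (8 + 6*10)² = (8 + 60)² = 68² = 4624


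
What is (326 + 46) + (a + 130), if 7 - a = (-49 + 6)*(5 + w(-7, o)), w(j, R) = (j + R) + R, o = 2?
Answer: 595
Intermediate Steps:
w(j, R) = j + 2*R (w(j, R) = (R + j) + R = j + 2*R)
a = 93 (a = 7 - (-49 + 6)*(5 + (-7 + 2*2)) = 7 - (-43)*(5 + (-7 + 4)) = 7 - (-43)*(5 - 3) = 7 - (-43)*2 = 7 - 1*(-86) = 7 + 86 = 93)
(326 + 46) + (a + 130) = (326 + 46) + (93 + 130) = 372 + 223 = 595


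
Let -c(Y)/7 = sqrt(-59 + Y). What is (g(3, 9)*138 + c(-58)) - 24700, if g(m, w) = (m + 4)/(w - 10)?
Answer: -25666 - 21*I*sqrt(13) ≈ -25666.0 - 75.717*I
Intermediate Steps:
g(m, w) = (4 + m)/(-10 + w)
c(Y) = -7*sqrt(-59 + Y)
(g(3, 9)*138 + c(-58)) - 24700 = (((4 + 3)/(-10 + 9))*138 - 7*sqrt(-59 - 58)) - 24700 = ((7/(-1))*138 - 21*I*sqrt(13)) - 24700 = (-1*7*138 - 21*I*sqrt(13)) - 24700 = (-7*138 - 21*I*sqrt(13)) - 24700 = (-966 - 21*I*sqrt(13)) - 24700 = -25666 - 21*I*sqrt(13)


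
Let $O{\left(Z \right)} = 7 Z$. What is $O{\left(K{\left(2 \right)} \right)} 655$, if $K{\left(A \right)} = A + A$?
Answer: $18340$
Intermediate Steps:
$K{\left(A \right)} = 2 A$
$O{\left(K{\left(2 \right)} \right)} 655 = 7 \cdot 2 \cdot 2 \cdot 655 = 7 \cdot 4 \cdot 655 = 28 \cdot 655 = 18340$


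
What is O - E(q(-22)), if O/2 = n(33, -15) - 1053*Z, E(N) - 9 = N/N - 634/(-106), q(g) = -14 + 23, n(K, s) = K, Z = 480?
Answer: -53573989/53 ≈ -1.0108e+6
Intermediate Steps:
q(g) = 9
E(N) = 847/53 (E(N) = 9 + (N/N - 634/(-106)) = 9 + (1 - 634*(-1/106)) = 9 + (1 + 317/53) = 9 + 370/53 = 847/53)
O = -1010814 (O = 2*(33 - 1053*480) = 2*(33 - 505440) = 2*(-505407) = -1010814)
O - E(q(-22)) = -1010814 - 1*847/53 = -1010814 - 847/53 = -53573989/53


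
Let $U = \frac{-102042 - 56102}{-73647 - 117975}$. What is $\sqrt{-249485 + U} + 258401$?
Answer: $258401 + \frac{i \sqrt{2290201784206293}}{95811} \approx 2.584 \cdot 10^{5} + 499.48 i$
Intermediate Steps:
$U = \frac{79072}{95811}$ ($U = - \frac{158144}{-191622} = \left(-158144\right) \left(- \frac{1}{191622}\right) = \frac{79072}{95811} \approx 0.82529$)
$\sqrt{-249485 + U} + 258401 = \sqrt{-249485 + \frac{79072}{95811}} + 258401 = \sqrt{- \frac{23903328263}{95811}} + 258401 = \frac{i \sqrt{2290201784206293}}{95811} + 258401 = 258401 + \frac{i \sqrt{2290201784206293}}{95811}$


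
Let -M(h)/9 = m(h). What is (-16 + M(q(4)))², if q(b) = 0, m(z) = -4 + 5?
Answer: 625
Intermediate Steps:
m(z) = 1
M(h) = -9 (M(h) = -9*1 = -9)
(-16 + M(q(4)))² = (-16 - 9)² = (-25)² = 625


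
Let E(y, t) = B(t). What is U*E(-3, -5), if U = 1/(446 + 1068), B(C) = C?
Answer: -5/1514 ≈ -0.0033025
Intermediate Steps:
E(y, t) = t
U = 1/1514 ≈ 0.00066050
U*E(-3, -5) = (1/1514)*(-5) = -5/1514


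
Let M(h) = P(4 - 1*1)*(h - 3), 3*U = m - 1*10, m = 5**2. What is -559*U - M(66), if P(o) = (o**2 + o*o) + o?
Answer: -4118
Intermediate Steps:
m = 25
P(o) = o + 2*o**2 (P(o) = (o**2 + o**2) + o = 2*o**2 + o = o + 2*o**2)
U = 5 (U = (25 - 1*10)/3 = (25 - 10)/3 = (1/3)*15 = 5)
M(h) = -63 + 21*h (M(h) = ((4 - 1*1)*(1 + 2*(4 - 1*1)))*(h - 3) = ((4 - 1)*(1 + 2*(4 - 1)))*(-3 + h) = (3*(1 + 2*3))*(-3 + h) = (3*(1 + 6))*(-3 + h) = (3*7)*(-3 + h) = 21*(-3 + h) = -63 + 21*h)
-559*U - M(66) = -559*5 - (-63 + 21*66) = -2795 - (-63 + 1386) = -2795 - 1*1323 = -2795 - 1323 = -4118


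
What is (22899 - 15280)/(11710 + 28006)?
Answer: 7619/39716 ≈ 0.19184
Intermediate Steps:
(22899 - 15280)/(11710 + 28006) = 7619/39716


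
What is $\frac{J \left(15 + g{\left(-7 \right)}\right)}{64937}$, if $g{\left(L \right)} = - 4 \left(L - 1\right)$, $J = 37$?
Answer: $\frac{1739}{64937} \approx 0.02678$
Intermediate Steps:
$g{\left(L \right)} = 4 - 4 L$ ($g{\left(L \right)} = - 4 \left(-1 + L\right) = 4 - 4 L$)
$\frac{J \left(15 + g{\left(-7 \right)}\right)}{64937} = \frac{37 \left(15 + \left(4 - -28\right)\right)}{64937} = 37 \left(15 + \left(4 + 28\right)\right) \frac{1}{64937} = 37 \left(15 + 32\right) \frac{1}{64937} = 37 \cdot 47 \cdot \frac{1}{64937} = 1739 \cdot \frac{1}{64937} = \frac{1739}{64937}$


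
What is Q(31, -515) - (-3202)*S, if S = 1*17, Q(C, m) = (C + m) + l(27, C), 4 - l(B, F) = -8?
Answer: 53962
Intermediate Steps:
l(B, F) = 12 (l(B, F) = 4 - 1*(-8) = 4 + 8 = 12)
Q(C, m) = 12 + C + m (Q(C, m) = (C + m) + 12 = 12 + C + m)
S = 17
Q(31, -515) - (-3202)*S = (12 + 31 - 515) - (-3202)*17 = -472 - 1*(-54434) = -472 + 54434 = 53962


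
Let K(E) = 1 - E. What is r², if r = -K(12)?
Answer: 121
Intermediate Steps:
r = 11 (r = -(1 - 1*12) = -(1 - 12) = -1*(-11) = 11)
r² = 11² = 121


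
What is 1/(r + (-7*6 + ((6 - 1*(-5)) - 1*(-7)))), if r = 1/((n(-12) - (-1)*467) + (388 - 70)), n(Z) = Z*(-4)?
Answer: -833/19991 ≈ -0.041669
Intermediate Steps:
n(Z) = -4*Z
r = 1/833 (r = 1/((-4*(-12) - (-1)*467) + (388 - 70)) = 1/((48 - 1*(-467)) + 318) = 1/((48 + 467) + 318) = 1/(515 + 318) = 1/833 ≈ 0.0012005)
1/(r + (-7*6 + ((6 - 1*(-5)) - 1*(-7)))) = 1/(1/833 + (-7*6 + ((6 - 1*(-5)) - 1*(-7)))) = 1/(1/833 + (-42 + ((6 + 5) + 7))) = 1/(1/833 + (-42 + (11 + 7))) = 1/(1/833 + (-42 + 18)) = 1/(1/833 - 24) = 1/(-19991/833) = -833/19991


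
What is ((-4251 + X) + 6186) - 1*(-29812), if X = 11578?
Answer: 43325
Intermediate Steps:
((-4251 + X) + 6186) - 1*(-29812) = ((-4251 + 11578) + 6186) - 1*(-29812) = (7327 + 6186) + 29812 = 13513 + 29812 = 43325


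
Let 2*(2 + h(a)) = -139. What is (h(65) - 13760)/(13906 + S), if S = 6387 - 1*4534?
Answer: -9221/10506 ≈ -0.87769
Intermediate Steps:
h(a) = -143/2 (h(a) = -2 + (½)*(-139) = -2 - 139/2 = -143/2)
S = 1853 (S = 6387 - 4534 = 1853)
(h(65) - 13760)/(13906 + S) = (-143/2 - 13760)/(13906 + 1853) = -27663/2/15759 = -27663/2*1/15759 = -9221/10506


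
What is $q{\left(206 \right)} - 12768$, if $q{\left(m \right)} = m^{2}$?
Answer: $29668$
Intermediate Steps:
$q{\left(206 \right)} - 12768 = 206^{2} - 12768 = 42436 - 12768 = 29668$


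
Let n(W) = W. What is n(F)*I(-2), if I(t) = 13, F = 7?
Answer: 91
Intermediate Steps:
n(F)*I(-2) = 7*13 = 91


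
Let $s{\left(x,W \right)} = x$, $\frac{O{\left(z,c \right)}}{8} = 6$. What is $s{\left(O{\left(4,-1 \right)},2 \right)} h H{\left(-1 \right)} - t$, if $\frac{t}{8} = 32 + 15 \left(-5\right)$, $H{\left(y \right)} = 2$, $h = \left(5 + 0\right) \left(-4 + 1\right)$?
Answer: $-1096$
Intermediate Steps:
$O{\left(z,c \right)} = 48$ ($O{\left(z,c \right)} = 8 \cdot 6 = 48$)
$h = -15$ ($h = 5 \left(-3\right) = -15$)
$t = -344$ ($t = 8 \left(32 + 15 \left(-5\right)\right) = 8 \left(32 - 75\right) = 8 \left(-43\right) = -344$)
$s{\left(O{\left(4,-1 \right)},2 \right)} h H{\left(-1 \right)} - t = 48 \left(-15\right) 2 - -344 = \left(-720\right) 2 + 344 = -1440 + 344 = -1096$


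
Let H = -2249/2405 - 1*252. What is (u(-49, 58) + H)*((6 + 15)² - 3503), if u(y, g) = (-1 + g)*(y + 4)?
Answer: 1596275716/185 ≈ 8.6285e+6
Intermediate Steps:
u(y, g) = (-1 + g)*(4 + y)
H = -46793/185 (H = -2249*1/2405 - 252 = -173/185 - 252 = -46793/185 ≈ -252.94)
(u(-49, 58) + H)*((6 + 15)² - 3503) = ((-4 - 1*(-49) + 4*58 + 58*(-49)) - 46793/185)*((6 + 15)² - 3503) = ((-4 + 49 + 232 - 2842) - 46793/185)*(21² - 3503) = (-2565 - 46793/185)*(441 - 3503) = -521318/185*(-3062) = 1596275716/185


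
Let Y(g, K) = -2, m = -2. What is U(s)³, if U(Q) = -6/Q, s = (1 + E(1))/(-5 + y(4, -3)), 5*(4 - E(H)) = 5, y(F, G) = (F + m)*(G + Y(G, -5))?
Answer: 91125/8 ≈ 11391.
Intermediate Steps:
y(F, G) = (-2 + F)*(-2 + G) (y(F, G) = (F - 2)*(G - 2) = (-2 + F)*(-2 + G))
E(H) = 3 (E(H) = 4 - ⅕*5 = 4 - 1 = 3)
s = -4/15 (s = (1 + 3)/(-5 + (4 - 2*4 - 2*(-3) + 4*(-3))) = 4/(-5 + (4 - 8 + 6 - 12)) = 4/(-5 - 10) = 4/(-15) = 4*(-1/15) = -4/15 ≈ -0.26667)
U(s)³ = (-6/(-4/15))³ = (-6*(-15/4))³ = (45/2)³ = 91125/8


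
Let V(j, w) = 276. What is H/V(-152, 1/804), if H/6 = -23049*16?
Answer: -184392/23 ≈ -8017.0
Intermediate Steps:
H = -2212704 (H = 6*(-23049*16) = 6*(-368784) = -2212704)
H/V(-152, 1/804) = -2212704/276 = -2212704*1/276 = -184392/23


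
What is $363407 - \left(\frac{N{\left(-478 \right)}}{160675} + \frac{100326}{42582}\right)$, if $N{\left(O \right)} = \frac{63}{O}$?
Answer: $\frac{198080390384155811}{545068407050} \approx 3.634 \cdot 10^{5}$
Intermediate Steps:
$363407 - \left(\frac{N{\left(-478 \right)}}{160675} + \frac{100326}{42582}\right) = 363407 - \left(\frac{63 \frac{1}{-478}}{160675} + \frac{100326}{42582}\right) = 363407 - \left(63 \left(- \frac{1}{478}\right) \frac{1}{160675} + 100326 \cdot \frac{1}{42582}\right) = 363407 - \left(\left(- \frac{63}{478}\right) \frac{1}{160675} + \frac{16721}{7097}\right) = 363407 - \left(- \frac{63}{76802650} + \frac{16721}{7097}\right) = 363407 - \frac{1284216663539}{545068407050} = \frac{198080390384155811}{545068407050}$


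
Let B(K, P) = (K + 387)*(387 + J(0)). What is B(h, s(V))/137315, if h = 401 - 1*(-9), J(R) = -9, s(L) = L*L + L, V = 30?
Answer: 301266/137315 ≈ 2.1940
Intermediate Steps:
s(L) = L + L² (s(L) = L² + L = L + L²)
h = 410 (h = 401 + 9 = 410)
B(K, P) = 146286 + 378*K (B(K, P) = (K + 387)*(387 - 9) = (387 + K)*378 = 146286 + 378*K)
B(h, s(V))/137315 = (146286 + 378*410)/137315 = (146286 + 154980)*(1/137315) = 301266*(1/137315) = 301266/137315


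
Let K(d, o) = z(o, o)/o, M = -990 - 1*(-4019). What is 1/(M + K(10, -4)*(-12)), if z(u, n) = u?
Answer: 1/3017 ≈ 0.00033145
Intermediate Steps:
M = 3029 (M = -990 + 4019 = 3029)
K(d, o) = 1 (K(d, o) = o/o = 1)
1/(M + K(10, -4)*(-12)) = 1/(3029 + 1*(-12)) = 1/(3029 - 12) = 1/3017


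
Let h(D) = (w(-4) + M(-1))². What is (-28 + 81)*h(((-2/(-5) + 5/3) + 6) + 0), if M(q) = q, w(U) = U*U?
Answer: 11925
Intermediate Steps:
w(U) = U²
h(D) = 225 (h(D) = ((-4)² - 1)² = (16 - 1)² = 15² = 225)
(-28 + 81)*h(((-2/(-5) + 5/3) + 6) + 0) = (-28 + 81)*225 = 53*225 = 11925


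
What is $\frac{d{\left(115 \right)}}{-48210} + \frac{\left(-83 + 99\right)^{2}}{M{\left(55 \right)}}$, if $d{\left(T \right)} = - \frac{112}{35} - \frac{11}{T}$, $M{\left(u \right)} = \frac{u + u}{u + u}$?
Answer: $\frac{1419302779}{5544150} \approx 256.0$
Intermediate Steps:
$M{\left(u \right)} = 1$ ($M{\left(u \right)} = \frac{2 u}{2 u} = 2 u \frac{1}{2 u} = 1$)
$d{\left(T \right)} = - \frac{16}{5} - \frac{11}{T}$ ($d{\left(T \right)} = \left(-112\right) \frac{1}{35} - \frac{11}{T} = - \frac{16}{5} - \frac{11}{T}$)
$\frac{d{\left(115 \right)}}{-48210} + \frac{\left(-83 + 99\right)^{2}}{M{\left(55 \right)}} = \frac{- \frac{16}{5} - \frac{11}{115}}{-48210} + \frac{\left(-83 + 99\right)^{2}}{1} = \left(- \frac{16}{5} - \frac{11}{115}\right) \left(- \frac{1}{48210}\right) + 16^{2} \cdot 1 = \left(- \frac{16}{5} - \frac{11}{115}\right) \left(- \frac{1}{48210}\right) + 256 \cdot 1 = \left(- \frac{379}{115}\right) \left(- \frac{1}{48210}\right) + 256 = \frac{379}{5544150} + 256 = \frac{1419302779}{5544150}$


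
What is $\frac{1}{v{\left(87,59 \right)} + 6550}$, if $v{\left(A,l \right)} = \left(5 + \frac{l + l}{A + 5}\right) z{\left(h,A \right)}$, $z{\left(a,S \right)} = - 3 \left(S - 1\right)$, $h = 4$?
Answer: $\frac{23}{113369} \approx 0.00020288$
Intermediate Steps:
$z{\left(a,S \right)} = 3 - 3 S$ ($z{\left(a,S \right)} = - 3 \left(-1 + S\right) = 3 - 3 S$)
$v{\left(A,l \right)} = \left(3 - 3 A\right) \left(5 + \frac{2 l}{5 + A}\right)$ ($v{\left(A,l \right)} = \left(5 + \frac{l + l}{A + 5}\right) \left(3 - 3 A\right) = \left(5 + \frac{2 l}{5 + A}\right) \left(3 - 3 A\right) = \left(3 - 3 A\right) \left(5 + \frac{2 l}{5 + A}\right)$)
$\frac{1}{v{\left(87,59 \right)} + 6550} = \frac{1}{- \frac{3 \left(-1 + 87\right) \left(25 + 2 \cdot 59 + 5 \cdot 87\right)}{5 + 87} + 6550} = \frac{1}{\left(-3\right) \frac{1}{92} \cdot 86 \left(25 + 118 + 435\right) + 6550} = \frac{1}{\left(-3\right) \frac{1}{92} \cdot 86 \cdot 578 + 6550} = \frac{1}{- \frac{37281}{23} + 6550} = \frac{1}{\frac{113369}{23}} = \frac{23}{113369}$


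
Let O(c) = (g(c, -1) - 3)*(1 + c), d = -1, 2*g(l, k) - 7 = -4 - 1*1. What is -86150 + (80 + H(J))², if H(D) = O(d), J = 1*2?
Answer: -79750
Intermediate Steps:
g(l, k) = 1 (g(l, k) = 7/2 + (-4 - 1*1)/2 = 7/2 + (-4 - 1)/2 = 7/2 + (½)*(-5) = 7/2 - 5/2 = 1)
J = 2
O(c) = -2 - 2*c (O(c) = (1 - 3)*(1 + c) = -2*(1 + c) = -2 - 2*c)
H(D) = 0 (H(D) = -2 - 2*(-1) = -2 + 2 = 0)
-86150 + (80 + H(J))² = -86150 + (80 + 0)² = -86150 + 80² = -86150 + 6400 = -79750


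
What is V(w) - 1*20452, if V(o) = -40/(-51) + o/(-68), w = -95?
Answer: -4171763/204 ≈ -20450.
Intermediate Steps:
V(o) = 40/51 - o/68 (V(o) = -40*(-1/51) + o*(-1/68) = 40/51 - o/68)
V(w) - 1*20452 = (40/51 - 1/68*(-95)) - 1*20452 = (40/51 + 95/68) - 20452 = 445/204 - 20452 = -4171763/204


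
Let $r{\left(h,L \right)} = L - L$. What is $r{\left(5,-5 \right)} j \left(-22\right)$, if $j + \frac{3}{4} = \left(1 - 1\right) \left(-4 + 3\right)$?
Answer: $0$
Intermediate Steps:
$r{\left(h,L \right)} = 0$
$j = - \frac{3}{4}$ ($j = - \frac{3}{4} + \left(1 - 1\right) \left(-4 + 3\right) = - \frac{3}{4} + \left(1 - 1\right) \left(-1\right) = - \frac{3}{4} + 0 \left(-1\right) = - \frac{3}{4} + 0 = - \frac{3}{4} \approx -0.75$)
$r{\left(5,-5 \right)} j \left(-22\right) = 0 \left(- \frac{3}{4}\right) \left(-22\right) = 0 \left(-22\right) = 0$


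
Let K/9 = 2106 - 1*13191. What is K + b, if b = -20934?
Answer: -120699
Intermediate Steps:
K = -99765 (K = 9*(2106 - 1*13191) = 9*(2106 - 13191) = 9*(-11085) = -99765)
K + b = -99765 - 20934 = -120699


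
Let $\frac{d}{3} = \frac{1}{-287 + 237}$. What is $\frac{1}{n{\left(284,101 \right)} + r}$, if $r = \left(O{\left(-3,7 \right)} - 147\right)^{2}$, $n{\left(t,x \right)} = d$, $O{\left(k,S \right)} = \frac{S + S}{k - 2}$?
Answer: $\frac{50}{1121999} \approx 4.4563 \cdot 10^{-5}$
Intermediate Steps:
$O{\left(k,S \right)} = \frac{2 S}{-2 + k}$ ($O{\left(k,S \right)} = \frac{2 S}{k + \left(-3 + 1\right)} = \frac{2 S}{k - 2} = \frac{2 S}{-2 + k}$)
$d = - \frac{3}{50}$ ($d = \frac{3}{-287 + 237} = \frac{3}{-50} = 3 \left(- \frac{1}{50}\right) = - \frac{3}{50} \approx -0.06$)
$n{\left(t,x \right)} = - \frac{3}{50}$
$r = \frac{561001}{25}$ ($r = \left(2 \cdot 7 \frac{1}{-2 - 3} - 147\right)^{2} = \left(2 \cdot 7 \frac{1}{-5} - 147\right)^{2} = \left(2 \cdot 7 \left(- \frac{1}{5}\right) - 147\right)^{2} = \left(- \frac{14}{5} - 147\right)^{2} = \left(- \frac{749}{5}\right)^{2} = \frac{561001}{25} \approx 22440.0$)
$\frac{1}{n{\left(284,101 \right)} + r} = \frac{1}{- \frac{3}{50} + \frac{561001}{25}} = \frac{1}{\frac{1121999}{50}} = \frac{50}{1121999}$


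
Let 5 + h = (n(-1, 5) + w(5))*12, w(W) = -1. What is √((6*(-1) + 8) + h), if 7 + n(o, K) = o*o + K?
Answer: 3*I*√3 ≈ 5.1962*I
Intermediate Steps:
n(o, K) = -7 + K + o² (n(o, K) = -7 + (o*o + K) = -7 + (o² + K) = -7 + (K + o²) = -7 + K + o²)
h = -29 (h = -5 + ((-7 + 5 + (-1)²) - 1)*12 = -5 + ((-7 + 5 + 1) - 1)*12 = -5 + (-1 - 1)*12 = -5 - 2*12 = -5 - 24 = -29)
√((6*(-1) + 8) + h) = √((6*(-1) + 8) - 29) = √((-6 + 8) - 29) = √(2 - 29) = √(-27) = 3*I*√3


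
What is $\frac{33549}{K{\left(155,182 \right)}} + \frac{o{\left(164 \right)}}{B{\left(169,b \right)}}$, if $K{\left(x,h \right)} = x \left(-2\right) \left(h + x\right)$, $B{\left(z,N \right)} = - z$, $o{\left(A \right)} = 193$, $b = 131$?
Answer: $- \frac{25832491}{17655430} \approx -1.4631$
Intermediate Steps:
$K{\left(x,h \right)} = - 2 x \left(h + x\right)$
$\frac{33549}{K{\left(155,182 \right)}} + \frac{o{\left(164 \right)}}{B{\left(169,b \right)}} = \frac{33549}{\left(-2\right) 155 \left(182 + 155\right)} + \frac{193}{\left(-1\right) 169} = \frac{33549}{\left(-2\right) 155 \cdot 337} + \frac{193}{-169} = \frac{33549}{-104470} + 193 \left(- \frac{1}{169}\right) = 33549 \left(- \frac{1}{104470}\right) - \frac{193}{169} = - \frac{33549}{104470} - \frac{193}{169} = - \frac{25832491}{17655430}$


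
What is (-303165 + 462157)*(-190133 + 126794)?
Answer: -10070394288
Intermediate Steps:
(-303165 + 462157)*(-190133 + 126794) = 158992*(-63339) = -10070394288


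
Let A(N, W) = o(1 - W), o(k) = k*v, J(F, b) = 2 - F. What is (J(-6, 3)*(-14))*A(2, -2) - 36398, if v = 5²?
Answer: -44798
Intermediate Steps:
v = 25
o(k) = 25*k (o(k) = k*25 = 25*k)
A(N, W) = 25 - 25*W (A(N, W) = 25*(1 - W) = 25 - 25*W)
(J(-6, 3)*(-14))*A(2, -2) - 36398 = ((2 - 1*(-6))*(-14))*(25 - 25*(-2)) - 36398 = ((2 + 6)*(-14))*(25 + 50) - 36398 = (8*(-14))*75 - 36398 = -112*75 - 36398 = -8400 - 36398 = -44798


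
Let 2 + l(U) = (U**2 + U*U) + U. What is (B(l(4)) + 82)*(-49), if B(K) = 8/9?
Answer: -36554/9 ≈ -4061.6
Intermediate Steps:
l(U) = -2 + U + 2*U**2 (l(U) = -2 + ((U**2 + U*U) + U) = -2 + ((U**2 + U**2) + U) = -2 + (2*U**2 + U) = -2 + (U + 2*U**2) = -2 + U + 2*U**2)
B(K) = 8/9 (B(K) = 8*(1/9) = 8/9)
(B(l(4)) + 82)*(-49) = (8/9 + 82)*(-49) = (746/9)*(-49) = -36554/9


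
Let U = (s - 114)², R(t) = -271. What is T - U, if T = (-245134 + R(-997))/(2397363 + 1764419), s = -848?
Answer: -3851496426613/4161782 ≈ -9.2544e+5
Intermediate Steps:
T = -245405/4161782 (T = (-245134 - 271)/(2397363 + 1764419) = -245405/4161782 ≈ -0.058966)
U = 925444 (U = (-848 - 114)² = (-962)² = 925444)
T - U = -245405/4161782 - 1*925444 = -245405/4161782 - 925444 = -3851496426613/4161782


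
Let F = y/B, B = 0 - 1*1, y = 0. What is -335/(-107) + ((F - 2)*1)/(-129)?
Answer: 43429/13803 ≈ 3.1463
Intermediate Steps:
B = -1 (B = 0 - 1 = -1)
F = 0 (F = 0/(-1) = 0*(-1) = 0)
-335/(-107) + ((F - 2)*1)/(-129) = -335/(-107) + ((0 - 2)*1)/(-129) = -335*(-1/107) - 2*1*(-1/129) = 335/107 - 2*(-1/129) = 335/107 + 2/129 = 43429/13803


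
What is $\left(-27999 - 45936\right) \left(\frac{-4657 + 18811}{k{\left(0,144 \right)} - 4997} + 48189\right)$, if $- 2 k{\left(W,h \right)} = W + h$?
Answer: $- \frac{18059059005345}{5069} \approx -3.5626 \cdot 10^{9}$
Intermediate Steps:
$k{\left(W,h \right)} = - \frac{W}{2} - \frac{h}{2}$ ($k{\left(W,h \right)} = - \frac{W + h}{2} = - \frac{W}{2} - \frac{h}{2}$)
$\left(-27999 - 45936\right) \left(\frac{-4657 + 18811}{k{\left(0,144 \right)} - 4997} + 48189\right) = \left(-27999 - 45936\right) \left(\frac{-4657 + 18811}{\left(\left(- \frac{1}{2}\right) 0 - 72\right) - 4997} + 48189\right) = - 73935 \left(\frac{14154}{\left(0 - 72\right) - 4997} + 48189\right) = - 73935 \left(\frac{14154}{-72 - 4997} + 48189\right) = - 73935 \left(\frac{14154}{-5069} + 48189\right) = - 73935 \left(14154 \left(- \frac{1}{5069}\right) + 48189\right) = - 73935 \left(- \frac{14154}{5069} + 48189\right) = \left(-73935\right) \frac{244255887}{5069} = - \frac{18059059005345}{5069}$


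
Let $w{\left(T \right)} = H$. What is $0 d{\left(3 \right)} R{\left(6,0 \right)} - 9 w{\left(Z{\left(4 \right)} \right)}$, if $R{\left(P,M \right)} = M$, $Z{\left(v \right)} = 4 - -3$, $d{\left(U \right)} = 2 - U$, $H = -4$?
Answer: $36$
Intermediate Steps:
$Z{\left(v \right)} = 7$ ($Z{\left(v \right)} = 4 + 3 = 7$)
$w{\left(T \right)} = -4$
$0 d{\left(3 \right)} R{\left(6,0 \right)} - 9 w{\left(Z{\left(4 \right)} \right)} = 0 \left(2 - 3\right) 0 - -36 = 0 \left(2 - 3\right) 0 + 36 = 0 \left(-1\right) 0 + 36 = 0 \cdot 0 + 36 = 0 + 36 = 36$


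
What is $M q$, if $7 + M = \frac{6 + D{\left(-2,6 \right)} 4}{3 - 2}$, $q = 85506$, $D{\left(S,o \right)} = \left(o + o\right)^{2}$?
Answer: $49165950$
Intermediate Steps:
$D{\left(S,o \right)} = 4 o^{2}$ ($D{\left(S,o \right)} = \left(2 o\right)^{2} = 4 o^{2}$)
$M = 575$ ($M = -7 + \frac{6 + 4 \cdot 6^{2} \cdot 4}{3 - 2} = -7 + \frac{6 + 4 \cdot 36 \cdot 4}{1} = -7 + \left(6 + 144 \cdot 4\right) 1 = -7 + \left(6 + 576\right) 1 = -7 + 582 \cdot 1 = -7 + 582 = 575$)
$M q = 575 \cdot 85506 = 49165950$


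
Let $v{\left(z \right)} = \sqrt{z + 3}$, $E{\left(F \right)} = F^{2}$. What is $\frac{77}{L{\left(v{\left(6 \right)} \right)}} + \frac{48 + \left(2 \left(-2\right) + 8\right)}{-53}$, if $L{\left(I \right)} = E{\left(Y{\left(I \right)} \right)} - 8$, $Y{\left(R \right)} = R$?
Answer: $\frac{4029}{53} \approx 76.019$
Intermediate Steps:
$v{\left(z \right)} = \sqrt{3 + z}$
$L{\left(I \right)} = -8 + I^{2}$ ($L{\left(I \right)} = I^{2} - 8 = -8 + I^{2}$)
$\frac{77}{L{\left(v{\left(6 \right)} \right)}} + \frac{48 + \left(2 \left(-2\right) + 8\right)}{-53} = \frac{77}{-8 + \left(\sqrt{3 + 6}\right)^{2}} + \frac{48 + \left(2 \left(-2\right) + 8\right)}{-53} = \frac{77}{-8 + \left(\sqrt{9}\right)^{2}} + \left(48 + \left(-4 + 8\right)\right) \left(- \frac{1}{53}\right) = \frac{77}{-8 + 3^{2}} + \left(48 + 4\right) \left(- \frac{1}{53}\right) = \frac{77}{-8 + 9} + 52 \left(- \frac{1}{53}\right) = \frac{77}{1} - \frac{52}{53} = 77 \cdot 1 - \frac{52}{53} = 77 - \frac{52}{53} = \frac{4029}{53}$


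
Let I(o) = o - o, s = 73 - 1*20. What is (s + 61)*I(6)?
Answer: 0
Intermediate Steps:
s = 53 (s = 73 - 20 = 53)
I(o) = 0
(s + 61)*I(6) = (53 + 61)*0 = 114*0 = 0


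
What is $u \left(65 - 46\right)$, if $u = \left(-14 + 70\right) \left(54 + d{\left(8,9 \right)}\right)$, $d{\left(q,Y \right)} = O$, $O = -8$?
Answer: $48944$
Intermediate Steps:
$d{\left(q,Y \right)} = -8$
$u = 2576$ ($u = \left(-14 + 70\right) \left(54 - 8\right) = 56 \cdot 46 = 2576$)
$u \left(65 - 46\right) = 2576 \left(65 - 46\right) = 2576 \cdot 19 = 48944$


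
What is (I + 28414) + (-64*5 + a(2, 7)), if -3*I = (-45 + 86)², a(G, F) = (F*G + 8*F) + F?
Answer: 82832/3 ≈ 27611.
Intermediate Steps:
a(G, F) = 9*F + F*G (a(G, F) = (8*F + F*G) + F = 9*F + F*G)
I = -1681/3 (I = -(-45 + 86)²/3 = -⅓*41² = -⅓*1681 = -1681/3 ≈ -560.33)
(I + 28414) + (-64*5 + a(2, 7)) = (-1681/3 + 28414) + (-64*5 + 7*(9 + 2)) = 83561/3 + (-320 + 7*11) = 83561/3 + (-320 + 77) = 83561/3 - 243 = 82832/3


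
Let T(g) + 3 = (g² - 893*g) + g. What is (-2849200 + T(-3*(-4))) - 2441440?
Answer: -5301203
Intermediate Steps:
T(g) = -3 + g² - 892*g (T(g) = -3 + ((g² - 893*g) + g) = -3 + (g² - 892*g) = -3 + g² - 892*g)
(-2849200 + T(-3*(-4))) - 2441440 = (-2849200 + (-3 + (-3*(-4))² - (-2676)*(-4))) - 2441440 = (-2849200 + (-3 + 12² - 892*12)) - 2441440 = (-2849200 + (-3 + 144 - 10704)) - 2441440 = (-2849200 - 10563) - 2441440 = -2859763 - 2441440 = -5301203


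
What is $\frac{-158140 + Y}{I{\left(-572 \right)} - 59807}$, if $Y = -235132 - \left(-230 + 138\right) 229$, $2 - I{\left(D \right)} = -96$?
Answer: $\frac{124068}{19903} \approx 6.2336$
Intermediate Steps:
$I{\left(D \right)} = 98$ ($I{\left(D \right)} = 2 - -96 = 2 + 96 = 98$)
$Y = -214064$ ($Y = -235132 - \left(-92\right) 229 = -235132 - -21068 = -235132 + 21068 = -214064$)
$\frac{-158140 + Y}{I{\left(-572 \right)} - 59807} = \frac{-158140 - 214064}{98 - 59807} = - \frac{372204}{-59709} = \left(-372204\right) \left(- \frac{1}{59709}\right) = \frac{124068}{19903}$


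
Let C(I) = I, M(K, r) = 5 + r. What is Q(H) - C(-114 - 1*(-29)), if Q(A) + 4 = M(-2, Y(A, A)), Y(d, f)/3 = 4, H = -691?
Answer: 98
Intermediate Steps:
Y(d, f) = 12 (Y(d, f) = 3*4 = 12)
Q(A) = 13 (Q(A) = -4 + (5 + 12) = -4 + 17 = 13)
Q(H) - C(-114 - 1*(-29)) = 13 - (-114 - 1*(-29)) = 13 - (-114 + 29) = 13 - 1*(-85) = 13 + 85 = 98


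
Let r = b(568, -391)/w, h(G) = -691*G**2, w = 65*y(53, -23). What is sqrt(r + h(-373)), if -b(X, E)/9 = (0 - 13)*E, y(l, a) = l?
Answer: I*sqrt(6751301743810)/265 ≈ 9805.0*I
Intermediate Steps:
w = 3445 (w = 65*53 = 3445)
b(X, E) = 117*E (b(X, E) = -9*(0 - 13)*E = -(-117)*E = 117*E)
r = -3519/265 (r = (117*(-391))/3445 = -45747*1/3445 = -3519/265 ≈ -13.279)
sqrt(r + h(-373)) = sqrt(-3519/265 - 691*(-373)**2) = sqrt(-3519/265 - 691*139129) = sqrt(-3519/265 - 96138139) = sqrt(-25476610354/265) = I*sqrt(6751301743810)/265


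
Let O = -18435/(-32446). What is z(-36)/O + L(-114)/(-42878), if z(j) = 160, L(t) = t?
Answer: 22259723567/79045593 ≈ 281.61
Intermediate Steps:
O = 18435/32446 (O = -18435*(-1/32446) = 18435/32446 ≈ 0.56817)
z(-36)/O + L(-114)/(-42878) = 160/(18435/32446) - 114/(-42878) = 160*(32446/18435) - 114*(-1/42878) = 1038272/3687 + 57/21439 = 22259723567/79045593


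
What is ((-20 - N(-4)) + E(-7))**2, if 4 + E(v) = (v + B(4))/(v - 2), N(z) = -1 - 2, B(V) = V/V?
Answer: 3721/9 ≈ 413.44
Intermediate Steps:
B(V) = 1
N(z) = -3
E(v) = -4 + (1 + v)/(-2 + v) (E(v) = -4 + (v + 1)/(v - 2) = -4 + (1 + v)/(-2 + v))
((-20 - N(-4)) + E(-7))**2 = ((-20 - 1*(-3)) + 3*(3 - 1*(-7))/(-2 - 7))**2 = ((-20 + 3) + 3*(3 + 7)/(-9))**2 = (-17 + 3*(-1/9)*10)**2 = (-17 - 10/3)**2 = (-61/3)**2 = 3721/9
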